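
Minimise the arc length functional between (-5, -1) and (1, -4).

Arc-length functional: J[y] = ∫ sqrt(1 + (y')^2) dx.
Lagrangian L = sqrt(1 + (y')^2) has no explicit y dependence, so ∂L/∂y = 0 and the Euler-Lagrange equation gives
    d/dx( y' / sqrt(1 + (y')^2) ) = 0  ⇒  y' / sqrt(1 + (y')^2) = const.
Hence y' is constant, so y(x) is affine.
Fitting the endpoints (-5, -1) and (1, -4):
    slope m = ((-4) − (-1)) / (1 − (-5)) = -1/2,
    intercept c = (-1) − m·(-5) = -7/2.
Extremal: y(x) = (-1/2) x - 7/2.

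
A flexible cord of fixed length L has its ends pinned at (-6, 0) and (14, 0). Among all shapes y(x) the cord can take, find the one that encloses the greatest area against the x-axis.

Set up the augmented Lagrangian using a multiplier λ for the length constraint:
    F(y, y') = y − λ sqrt(1 + y'^2).
F has no explicit x dependence, so the Beltrami identity yields a first integral
    F − y' ∂F/∂y' = C.
Compute ∂F/∂y' = −λ y' / sqrt(1 + y'^2). Then
    y − λ sqrt(1 + y'^2) + λ y'^2 / sqrt(1 + y'^2) = C
    ⇒  y − λ / sqrt(1 + y'^2) = C.
Solving for y' and integrating gives
    (x − a)^2 + (y − b)^2 = λ^2,
a circular arc of radius λ. The constants a, b are determined by the endpoint conditions y(-6) = y(14) = 0, and λ is fixed implicitly by the length constraint
    ∫_{-6}^{14} sqrt(1 + y'^2) dx = L.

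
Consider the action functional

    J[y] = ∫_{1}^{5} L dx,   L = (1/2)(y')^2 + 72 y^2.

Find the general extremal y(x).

The Lagrangian is L = (1/2)(y')^2 + 72 y^2.
∂L/∂y = 144y.
∂L/∂y' = y'.
The Euler-Lagrange equation d/dx(∂L/∂y') − ∂L/∂y = 0 becomes:
    y'' - 144 y = 0
General solution: y(x) = A e^(12x) + B e^(-12x), where A and B are arbitrary constants fixed by the endpoint conditions.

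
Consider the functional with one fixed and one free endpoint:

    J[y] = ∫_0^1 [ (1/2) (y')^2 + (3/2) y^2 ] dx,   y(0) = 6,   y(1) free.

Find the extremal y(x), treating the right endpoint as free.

The Lagrangian L = (1/2) (y')^2 + (3/2) y^2 gives
    ∂L/∂y = 3 y,   ∂L/∂y' = y'.
Euler-Lagrange: y'' − 3 y = 0.
With k = sqrt(3), the general solution is
    y(x) = A cosh(sqrt(3) x) + B sinh(sqrt(3) x).
Fixed left endpoint y(0) = 6 ⇒ A = 6.
The right endpoint x = 1 is free, so the natural (transversality) condition is ∂L/∂y' |_{x=1} = 0, i.e. y'(1) = 0.
Compute y'(x) = A k sinh(k x) + B k cosh(k x), so
    y'(1) = A k sinh(k·1) + B k cosh(k·1) = 0
    ⇒ B = −A tanh(k·1) = − 6 tanh(sqrt(3)·1).
Therefore the extremal is
    y(x) = 6 cosh(sqrt(3) x) − 6 tanh(sqrt(3)·1) sinh(sqrt(3) x).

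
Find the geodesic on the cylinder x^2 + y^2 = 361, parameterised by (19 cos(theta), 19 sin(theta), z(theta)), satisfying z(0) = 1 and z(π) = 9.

Parameterise the cylinder of radius R = 19 as
    r(θ) = (19 cos θ, 19 sin θ, z(θ)).
The arc-length element is
    ds = sqrt(361 + (dz/dθ)^2) dθ,
so the Lagrangian is L = sqrt(361 + z'^2).
L depends on z' only, not on z or θ, so ∂L/∂z = 0 and
    ∂L/∂z' = z' / sqrt(361 + z'^2).
The Euler-Lagrange equation gives
    d/dθ( z' / sqrt(361 + z'^2) ) = 0,
so z' is constant. Integrating once:
    z(θ) = a θ + b,
a helix on the cylinder (a straight line when the cylinder is unrolled). The constants a, b are determined by the endpoint conditions.
With endpoint conditions z(0) = 1 and z(π) = 9: from z(0) = b we get b = 1, and a·π + 1 = 9 gives a = 8/π, so
    z(θ) = (8/π) θ + 1.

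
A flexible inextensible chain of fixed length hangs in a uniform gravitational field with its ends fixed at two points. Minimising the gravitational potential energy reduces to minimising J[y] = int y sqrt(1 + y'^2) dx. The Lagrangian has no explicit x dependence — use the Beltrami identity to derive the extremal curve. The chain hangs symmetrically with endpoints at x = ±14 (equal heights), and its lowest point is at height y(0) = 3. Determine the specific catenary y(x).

The Lagrangian L(y, y') = y sqrt(1 + y'^2) has no explicit x dependence, so the Beltrami identity applies:
    L − y' ∂L/∂y' = C.
Compute ∂L/∂y' = y · y' / sqrt(1 + y'^2). Then
    L − y' ∂L/∂y'
    = y sqrt(1 + y'^2) − y · y'^2 / sqrt(1 + y'^2)
    = y (1 + y'^2 − y'^2) / sqrt(1 + y'^2)
    = y / sqrt(1 + y'^2) = C.
Squaring gives y^2 = C^2 (1 + y'^2), i.e.
    y'^2 = y^2 / C^2 − 1.
Separating variables,
    dy / sqrt(y^2 − C^2) = dx / C,
and integrating gives arccosh(y / C) = (x − a)/C, so
    y(x) = C cosh((x − a)/C),
the catenary. The constants C and a are fixed by the two endpoint conditions (and, for the hanging-chain problem, the length constraint selects C).
Now fit the given data. The endpoints x = ±14 are symmetric at equal height, so the catenary is even about its minimum: a = 0 and y(x) = C cosh(x/C). The lowest point is y(0) = C cosh(0) = C, and we are told y(0) = 3, so C = 3. Therefore
    y(x) = 3 cosh(x/3),
and at the endpoints
    y(±14) = 3 cosh(14/3).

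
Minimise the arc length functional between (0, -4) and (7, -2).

Arc-length functional: J[y] = ∫ sqrt(1 + (y')^2) dx.
Lagrangian L = sqrt(1 + (y')^2) has no explicit y dependence, so ∂L/∂y = 0 and the Euler-Lagrange equation gives
    d/dx( y' / sqrt(1 + (y')^2) ) = 0  ⇒  y' / sqrt(1 + (y')^2) = const.
Hence y' is constant, so y(x) is affine.
Fitting the endpoints (0, -4) and (7, -2):
    slope m = ((-2) − (-4)) / (7 − 0) = 2/7,
    intercept c = (-4) − m·0 = -4.
Extremal: y(x) = (2/7) x - 4.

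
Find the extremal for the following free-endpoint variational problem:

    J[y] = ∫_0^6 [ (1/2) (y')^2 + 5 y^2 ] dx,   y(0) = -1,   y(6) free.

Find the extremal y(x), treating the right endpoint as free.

The Lagrangian L = (1/2) (y')^2 + 5 y^2 gives
    ∂L/∂y = 10 y,   ∂L/∂y' = y'.
Euler-Lagrange: y'' − 10 y = 0.
With k = sqrt(10), the general solution is
    y(x) = A cosh(sqrt(10) x) + B sinh(sqrt(10) x).
Fixed left endpoint y(0) = -1 ⇒ A = -1.
The right endpoint x = 6 is free, so the natural (transversality) condition is ∂L/∂y' |_{x=6} = 0, i.e. y'(6) = 0.
Compute y'(x) = A k sinh(k x) + B k cosh(k x), so
    y'(6) = A k sinh(k·6) + B k cosh(k·6) = 0
    ⇒ B = −A tanh(k·6) = tanh(sqrt(10)·6).
Therefore the extremal is
    y(x) = −cosh(sqrt(10) x) + tanh(sqrt(10)·6) sinh(sqrt(10) x).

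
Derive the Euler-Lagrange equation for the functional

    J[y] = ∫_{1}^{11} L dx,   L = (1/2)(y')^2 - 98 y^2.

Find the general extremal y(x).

The Lagrangian is L = (1/2)(y')^2 - 98 y^2.
∂L/∂y = -196y.
∂L/∂y' = y'.
The Euler-Lagrange equation d/dx(∂L/∂y') − ∂L/∂y = 0 becomes:
    y'' + 196 y = 0
General solution: y(x) = A sin(14x) + B cos(14x), where A and B are arbitrary constants fixed by the endpoint conditions.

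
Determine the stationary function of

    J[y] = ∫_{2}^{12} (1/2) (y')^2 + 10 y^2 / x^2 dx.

The Lagrangian is L = (1/2) (y')^2 + 10 y^2 / x^2.
Compute ∂L/∂y = 20y/x^2, ∂L/∂y' = y'.
The Euler-Lagrange equation d/dx(∂L/∂y') − ∂L/∂y = 0 reduces to
    y'' − 20/x^2 · y = 0  (x > 0).
Its general solution is
    y(x) = A x^5 + B x^(-4),
with A, B fixed by the endpoint conditions.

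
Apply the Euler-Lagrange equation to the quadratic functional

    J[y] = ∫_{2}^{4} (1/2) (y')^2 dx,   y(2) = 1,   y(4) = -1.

The Lagrangian is L = (1/2) (y')^2.
Compute ∂L/∂y = 0, ∂L/∂y' = y'.
The Euler-Lagrange equation d/dx(∂L/∂y') − ∂L/∂y = 0 reduces to
    y'' = 0.
Its general solution is
    y(x) = A x + B,
with A, B fixed by the endpoint conditions.
Applying the endpoint conditions y(2) = 1 and y(4) = -1: solve A·2 + B = 1 and A·4 + B = -1. Subtracting gives A(4 − 2) = -1 − 1, so A = -1, and B = 1 − A·2 = 3. Therefore
    y(x) = -x + 3.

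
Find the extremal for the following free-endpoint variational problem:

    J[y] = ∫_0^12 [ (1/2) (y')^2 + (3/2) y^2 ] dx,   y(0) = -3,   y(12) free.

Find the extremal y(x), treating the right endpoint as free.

The Lagrangian L = (1/2) (y')^2 + (3/2) y^2 gives
    ∂L/∂y = 3 y,   ∂L/∂y' = y'.
Euler-Lagrange: y'' − 3 y = 0.
With k = sqrt(3), the general solution is
    y(x) = A cosh(sqrt(3) x) + B sinh(sqrt(3) x).
Fixed left endpoint y(0) = -3 ⇒ A = -3.
The right endpoint x = 12 is free, so the natural (transversality) condition is ∂L/∂y' |_{x=12} = 0, i.e. y'(12) = 0.
Compute y'(x) = A k sinh(k x) + B k cosh(k x), so
    y'(12) = A k sinh(k·12) + B k cosh(k·12) = 0
    ⇒ B = −A tanh(k·12) = 3 tanh(sqrt(3)·12).
Therefore the extremal is
    y(x) = −3 cosh(sqrt(3) x) + 3 tanh(sqrt(3)·12) sinh(sqrt(3) x).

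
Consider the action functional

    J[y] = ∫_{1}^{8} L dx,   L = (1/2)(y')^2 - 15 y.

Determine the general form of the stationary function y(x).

The Lagrangian is L = (1/2)(y')^2 - 15 y.
∂L/∂y = -15.
∂L/∂y' = y'.
The Euler-Lagrange equation d/dx(∂L/∂y') − ∂L/∂y = 0 becomes:
    y'' + 15 = 0
General solution: y(x) = -(15/2) x^2 + A x + B, where A and B are arbitrary constants fixed by the endpoint conditions.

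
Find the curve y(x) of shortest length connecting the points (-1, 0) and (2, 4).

Arc-length functional: J[y] = ∫ sqrt(1 + (y')^2) dx.
Lagrangian L = sqrt(1 + (y')^2) has no explicit y dependence, so ∂L/∂y = 0 and the Euler-Lagrange equation gives
    d/dx( y' / sqrt(1 + (y')^2) ) = 0  ⇒  y' / sqrt(1 + (y')^2) = const.
Hence y' is constant, so y(x) is affine.
Fitting the endpoints (-1, 0) and (2, 4):
    slope m = (4 − 0) / (2 − (-1)) = 4/3,
    intercept c = 0 − m·(-1) = 4/3.
Extremal: y(x) = (4/3) x + 4/3.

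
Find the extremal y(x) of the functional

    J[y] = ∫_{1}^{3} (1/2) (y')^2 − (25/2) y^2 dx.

The Lagrangian is L = (1/2) (y')^2 − (25/2) y^2.
Compute ∂L/∂y = -25y, ∂L/∂y' = y'.
The Euler-Lagrange equation d/dx(∂L/∂y') − ∂L/∂y = 0 reduces to
    y'' + 25 y = 0.
Its general solution is
    y(x) = A sin(5x) + B cos(5x),
with A, B fixed by the endpoint conditions.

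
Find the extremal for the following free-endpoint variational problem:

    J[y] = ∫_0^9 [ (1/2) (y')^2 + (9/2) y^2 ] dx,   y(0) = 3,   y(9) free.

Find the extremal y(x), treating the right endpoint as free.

The Lagrangian L = (1/2) (y')^2 + (9/2) y^2 gives
    ∂L/∂y = 9 y,   ∂L/∂y' = y'.
Euler-Lagrange: y'' − 9 y = 0.
With k = 3, the general solution is
    y(x) = A cosh(3 x) + B sinh(3 x).
Fixed left endpoint y(0) = 3 ⇒ A = 3.
The right endpoint x = 9 is free, so the natural (transversality) condition is ∂L/∂y' |_{x=9} = 0, i.e. y'(9) = 0.
Compute y'(x) = A k sinh(k x) + B k cosh(k x), so
    y'(9) = A k sinh(k·9) + B k cosh(k·9) = 0
    ⇒ B = −A tanh(k·9) = − 3 tanh(3·9).
Therefore the extremal is
    y(x) = 3 cosh(3 x) − 3 tanh(3·9) sinh(3 x).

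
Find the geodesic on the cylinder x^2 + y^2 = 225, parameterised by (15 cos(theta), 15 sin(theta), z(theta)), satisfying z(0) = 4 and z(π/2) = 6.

Parameterise the cylinder of radius R = 15 as
    r(θ) = (15 cos θ, 15 sin θ, z(θ)).
The arc-length element is
    ds = sqrt(225 + (dz/dθ)^2) dθ,
so the Lagrangian is L = sqrt(225 + z'^2).
L depends on z' only, not on z or θ, so ∂L/∂z = 0 and
    ∂L/∂z' = z' / sqrt(225 + z'^2).
The Euler-Lagrange equation gives
    d/dθ( z' / sqrt(225 + z'^2) ) = 0,
so z' is constant. Integrating once:
    z(θ) = a θ + b,
a helix on the cylinder (a straight line when the cylinder is unrolled). The constants a, b are determined by the endpoint conditions.
With endpoint conditions z(0) = 4 and z(π/2) = 6: from z(0) = b we get b = 4, and a·π/2 + 4 = 6 gives a = 4/π, so
    z(θ) = (4/π) θ + 4.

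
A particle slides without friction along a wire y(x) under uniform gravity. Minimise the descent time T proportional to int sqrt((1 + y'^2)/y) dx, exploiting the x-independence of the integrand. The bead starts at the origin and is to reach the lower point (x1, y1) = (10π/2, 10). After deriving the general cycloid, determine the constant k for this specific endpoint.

The Lagrangian L = sqrt((1 + y'^2) / y) has no explicit x dependence, so the Beltrami identity applies:
    L − y' ∂L/∂y' = C.
Compute ∂L/∂y' = y' / sqrt(y (1 + y'^2)).
Substitute:
    sqrt((1 + y'^2)/y) − y'·y' / sqrt(y (1 + y'^2))
    = (1 + y'^2) / sqrt(y (1 + y'^2)) − y'^2 / sqrt(y (1 + y'^2))
    = 1 / sqrt(y (1 + y'^2)) = C.
Squaring and rearranging gives the first integral
    y (1 + y'^2) = 1/C^2 =: k   (constant).
Solving this first-order ODE by the substitution
    y = (k/2)(1 − cos θ)
yields the cycloid parameterisation
    x(θ) = (k/2)(θ − sin θ),   y(θ) = (k/2)(1 − cos θ).
The constant k is fixed by the endpoint condition.
Now fit the given lower endpoint (x1, y1) = (10π/2, 10). At the bottom of the first arch (θ = π), the parametric equations give
    y(π) = (k/2)(1 − cos π) = k,
    x(π) = (k/2)(π − sin π) = kπ/2.
Matching y(π) = 10 gives k = 10, consistent with x(π) = 10π/2. Therefore the specific cycloid is
    x(θ) = (10/2)(θ − sin θ),   y(θ) = (10/2)(1 − cos θ).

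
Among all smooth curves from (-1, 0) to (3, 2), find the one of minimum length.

Arc-length functional: J[y] = ∫ sqrt(1 + (y')^2) dx.
Lagrangian L = sqrt(1 + (y')^2) has no explicit y dependence, so ∂L/∂y = 0 and the Euler-Lagrange equation gives
    d/dx( y' / sqrt(1 + (y')^2) ) = 0  ⇒  y' / sqrt(1 + (y')^2) = const.
Hence y' is constant, so y(x) is affine.
Fitting the endpoints (-1, 0) and (3, 2):
    slope m = (2 − 0) / (3 − (-1)) = 1/2,
    intercept c = 0 − m·(-1) = 1/2.
Extremal: y(x) = (1/2) x + 1/2.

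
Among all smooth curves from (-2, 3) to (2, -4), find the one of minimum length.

Arc-length functional: J[y] = ∫ sqrt(1 + (y')^2) dx.
Lagrangian L = sqrt(1 + (y')^2) has no explicit y dependence, so ∂L/∂y = 0 and the Euler-Lagrange equation gives
    d/dx( y' / sqrt(1 + (y')^2) ) = 0  ⇒  y' / sqrt(1 + (y')^2) = const.
Hence y' is constant, so y(x) is affine.
Fitting the endpoints (-2, 3) and (2, -4):
    slope m = ((-4) − 3) / (2 − (-2)) = -7/4,
    intercept c = 3 − m·(-2) = -1/2.
Extremal: y(x) = (-7/4) x - 1/2.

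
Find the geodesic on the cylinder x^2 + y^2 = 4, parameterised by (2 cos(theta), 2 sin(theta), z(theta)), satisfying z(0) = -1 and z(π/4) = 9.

Parameterise the cylinder of radius R = 2 as
    r(θ) = (2 cos θ, 2 sin θ, z(θ)).
The arc-length element is
    ds = sqrt(4 + (dz/dθ)^2) dθ,
so the Lagrangian is L = sqrt(4 + z'^2).
L depends on z' only, not on z or θ, so ∂L/∂z = 0 and
    ∂L/∂z' = z' / sqrt(4 + z'^2).
The Euler-Lagrange equation gives
    d/dθ( z' / sqrt(4 + z'^2) ) = 0,
so z' is constant. Integrating once:
    z(θ) = a θ + b,
a helix on the cylinder (a straight line when the cylinder is unrolled). The constants a, b are determined by the endpoint conditions.
With endpoint conditions z(0) = -1 and z(π/4) = 9: from z(0) = b we get b = -1, and a·π/4 + -1 = 9 gives a = 40/π, so
    z(θ) = (40/π) θ − 1.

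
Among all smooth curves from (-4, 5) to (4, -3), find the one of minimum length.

Arc-length functional: J[y] = ∫ sqrt(1 + (y')^2) dx.
Lagrangian L = sqrt(1 + (y')^2) has no explicit y dependence, so ∂L/∂y = 0 and the Euler-Lagrange equation gives
    d/dx( y' / sqrt(1 + (y')^2) ) = 0  ⇒  y' / sqrt(1 + (y')^2) = const.
Hence y' is constant, so y(x) is affine.
Fitting the endpoints (-4, 5) and (4, -3):
    slope m = ((-3) − 5) / (4 − (-4)) = -1,
    intercept c = 5 − m·(-4) = 1.
Extremal: y(x) = -x + 1.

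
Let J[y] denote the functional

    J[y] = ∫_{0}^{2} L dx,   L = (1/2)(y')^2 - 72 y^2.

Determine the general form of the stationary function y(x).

The Lagrangian is L = (1/2)(y')^2 - 72 y^2.
∂L/∂y = -144y.
∂L/∂y' = y'.
The Euler-Lagrange equation d/dx(∂L/∂y') − ∂L/∂y = 0 becomes:
    y'' + 144 y = 0
General solution: y(x) = A sin(12x) + B cos(12x), where A and B are arbitrary constants fixed by the endpoint conditions.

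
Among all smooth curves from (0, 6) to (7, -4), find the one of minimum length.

Arc-length functional: J[y] = ∫ sqrt(1 + (y')^2) dx.
Lagrangian L = sqrt(1 + (y')^2) has no explicit y dependence, so ∂L/∂y = 0 and the Euler-Lagrange equation gives
    d/dx( y' / sqrt(1 + (y')^2) ) = 0  ⇒  y' / sqrt(1 + (y')^2) = const.
Hence y' is constant, so y(x) is affine.
Fitting the endpoints (0, 6) and (7, -4):
    slope m = ((-4) − 6) / (7 − 0) = -10/7,
    intercept c = 6 − m·0 = 6.
Extremal: y(x) = (-10/7) x + 6.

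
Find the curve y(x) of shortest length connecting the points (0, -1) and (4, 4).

Arc-length functional: J[y] = ∫ sqrt(1 + (y')^2) dx.
Lagrangian L = sqrt(1 + (y')^2) has no explicit y dependence, so ∂L/∂y = 0 and the Euler-Lagrange equation gives
    d/dx( y' / sqrt(1 + (y')^2) ) = 0  ⇒  y' / sqrt(1 + (y')^2) = const.
Hence y' is constant, so y(x) is affine.
Fitting the endpoints (0, -1) and (4, 4):
    slope m = (4 − (-1)) / (4 − 0) = 5/4,
    intercept c = (-1) − m·0 = -1.
Extremal: y(x) = (5/4) x - 1.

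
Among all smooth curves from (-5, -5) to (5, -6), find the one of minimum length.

Arc-length functional: J[y] = ∫ sqrt(1 + (y')^2) dx.
Lagrangian L = sqrt(1 + (y')^2) has no explicit y dependence, so ∂L/∂y = 0 and the Euler-Lagrange equation gives
    d/dx( y' / sqrt(1 + (y')^2) ) = 0  ⇒  y' / sqrt(1 + (y')^2) = const.
Hence y' is constant, so y(x) is affine.
Fitting the endpoints (-5, -5) and (5, -6):
    slope m = ((-6) − (-5)) / (5 − (-5)) = -1/10,
    intercept c = (-5) − m·(-5) = -11/2.
Extremal: y(x) = (-1/10) x - 11/2.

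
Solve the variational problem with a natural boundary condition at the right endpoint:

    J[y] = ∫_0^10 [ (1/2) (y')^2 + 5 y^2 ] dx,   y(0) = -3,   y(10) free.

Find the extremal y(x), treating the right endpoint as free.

The Lagrangian L = (1/2) (y')^2 + 5 y^2 gives
    ∂L/∂y = 10 y,   ∂L/∂y' = y'.
Euler-Lagrange: y'' − 10 y = 0.
With k = sqrt(10), the general solution is
    y(x) = A cosh(sqrt(10) x) + B sinh(sqrt(10) x).
Fixed left endpoint y(0) = -3 ⇒ A = -3.
The right endpoint x = 10 is free, so the natural (transversality) condition is ∂L/∂y' |_{x=10} = 0, i.e. y'(10) = 0.
Compute y'(x) = A k sinh(k x) + B k cosh(k x), so
    y'(10) = A k sinh(k·10) + B k cosh(k·10) = 0
    ⇒ B = −A tanh(k·10) = 3 tanh(sqrt(10)·10).
Therefore the extremal is
    y(x) = −3 cosh(sqrt(10) x) + 3 tanh(sqrt(10)·10) sinh(sqrt(10) x).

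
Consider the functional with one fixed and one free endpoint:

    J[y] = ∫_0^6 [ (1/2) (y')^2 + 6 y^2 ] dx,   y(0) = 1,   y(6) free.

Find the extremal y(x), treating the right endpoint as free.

The Lagrangian L = (1/2) (y')^2 + 6 y^2 gives
    ∂L/∂y = 12 y,   ∂L/∂y' = y'.
Euler-Lagrange: y'' − 12 y = 0.
With k = sqrt(12), the general solution is
    y(x) = A cosh(sqrt(12) x) + B sinh(sqrt(12) x).
Fixed left endpoint y(0) = 1 ⇒ A = 1.
The right endpoint x = 6 is free, so the natural (transversality) condition is ∂L/∂y' |_{x=6} = 0, i.e. y'(6) = 0.
Compute y'(x) = A k sinh(k x) + B k cosh(k x), so
    y'(6) = A k sinh(k·6) + B k cosh(k·6) = 0
    ⇒ B = −A tanh(k·6) = − tanh(sqrt(12)·6).
Therefore the extremal is
    y(x) = cosh(sqrt(12) x) − tanh(sqrt(12)·6) sinh(sqrt(12) x).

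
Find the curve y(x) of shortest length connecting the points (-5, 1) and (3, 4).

Arc-length functional: J[y] = ∫ sqrt(1 + (y')^2) dx.
Lagrangian L = sqrt(1 + (y')^2) has no explicit y dependence, so ∂L/∂y = 0 and the Euler-Lagrange equation gives
    d/dx( y' / sqrt(1 + (y')^2) ) = 0  ⇒  y' / sqrt(1 + (y')^2) = const.
Hence y' is constant, so y(x) is affine.
Fitting the endpoints (-5, 1) and (3, 4):
    slope m = (4 − 1) / (3 − (-5)) = 3/8,
    intercept c = 1 − m·(-5) = 23/8.
Extremal: y(x) = (3/8) x + 23/8.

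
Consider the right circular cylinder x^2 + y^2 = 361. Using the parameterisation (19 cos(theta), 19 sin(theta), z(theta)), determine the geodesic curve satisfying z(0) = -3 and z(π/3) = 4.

Parameterise the cylinder of radius R = 19 as
    r(θ) = (19 cos θ, 19 sin θ, z(θ)).
The arc-length element is
    ds = sqrt(361 + (dz/dθ)^2) dθ,
so the Lagrangian is L = sqrt(361 + z'^2).
L depends on z' only, not on z or θ, so ∂L/∂z = 0 and
    ∂L/∂z' = z' / sqrt(361 + z'^2).
The Euler-Lagrange equation gives
    d/dθ( z' / sqrt(361 + z'^2) ) = 0,
so z' is constant. Integrating once:
    z(θ) = a θ + b,
a helix on the cylinder (a straight line when the cylinder is unrolled). The constants a, b are determined by the endpoint conditions.
With endpoint conditions z(0) = -3 and z(π/3) = 4: from z(0) = b we get b = -3, and a·π/3 + -3 = 4 gives a = 21/π, so
    z(θ) = (21/π) θ − 3.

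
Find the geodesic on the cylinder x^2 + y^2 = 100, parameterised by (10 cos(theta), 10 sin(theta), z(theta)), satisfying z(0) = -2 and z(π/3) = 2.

Parameterise the cylinder of radius R = 10 as
    r(θ) = (10 cos θ, 10 sin θ, z(θ)).
The arc-length element is
    ds = sqrt(100 + (dz/dθ)^2) dθ,
so the Lagrangian is L = sqrt(100 + z'^2).
L depends on z' only, not on z or θ, so ∂L/∂z = 0 and
    ∂L/∂z' = z' / sqrt(100 + z'^2).
The Euler-Lagrange equation gives
    d/dθ( z' / sqrt(100 + z'^2) ) = 0,
so z' is constant. Integrating once:
    z(θ) = a θ + b,
a helix on the cylinder (a straight line when the cylinder is unrolled). The constants a, b are determined by the endpoint conditions.
With endpoint conditions z(0) = -2 and z(π/3) = 2: from z(0) = b we get b = -2, and a·π/3 + -2 = 2 gives a = 12/π, so
    z(θ) = (12/π) θ − 2.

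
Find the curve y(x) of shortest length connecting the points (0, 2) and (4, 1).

Arc-length functional: J[y] = ∫ sqrt(1 + (y')^2) dx.
Lagrangian L = sqrt(1 + (y')^2) has no explicit y dependence, so ∂L/∂y = 0 and the Euler-Lagrange equation gives
    d/dx( y' / sqrt(1 + (y')^2) ) = 0  ⇒  y' / sqrt(1 + (y')^2) = const.
Hence y' is constant, so y(x) is affine.
Fitting the endpoints (0, 2) and (4, 1):
    slope m = (1 − 2) / (4 − 0) = -1/4,
    intercept c = 2 − m·0 = 2.
Extremal: y(x) = (-1/4) x + 2.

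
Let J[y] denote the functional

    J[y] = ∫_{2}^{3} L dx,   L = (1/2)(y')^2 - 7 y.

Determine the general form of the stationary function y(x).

The Lagrangian is L = (1/2)(y')^2 - 7 y.
∂L/∂y = -7.
∂L/∂y' = y'.
The Euler-Lagrange equation d/dx(∂L/∂y') − ∂L/∂y = 0 becomes:
    y'' + 7 = 0
General solution: y(x) = -(7/2) x^2 + A x + B, where A and B are arbitrary constants fixed by the endpoint conditions.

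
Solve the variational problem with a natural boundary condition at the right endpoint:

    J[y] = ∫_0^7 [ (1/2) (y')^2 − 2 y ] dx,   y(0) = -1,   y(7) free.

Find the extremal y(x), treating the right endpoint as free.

The Lagrangian L = (1/2) (y')^2 − 2 y gives
    ∂L/∂y = −2,   ∂L/∂y' = y'.
Euler-Lagrange: d/dx(y') − (−2) = 0, i.e. y'' + 2 = 0, so
    y(x) = −(2/2) x^2 + C1 x + C2.
Fixed left endpoint y(0) = -1 ⇒ C2 = -1.
The right endpoint x = 7 is free, so the natural (transversality) condition is ∂L/∂y' |_{x=7} = 0, i.e. y'(7) = 0.
Compute y'(x) = −2 x + C1, so y'(7) = −14 + C1 = 0 ⇒ C1 = 14.
Therefore the extremal is
    y(x) = −x^2 + 14 x − 1.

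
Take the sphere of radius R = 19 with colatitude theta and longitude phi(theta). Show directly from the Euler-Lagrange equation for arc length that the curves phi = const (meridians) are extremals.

On the sphere of radius R = 19 with spherical coordinates (θ, φ), the induced metric is
    ds^2 = 361(dθ^2 + sin^2(θ) dφ^2).
Using θ as the parameter, the arc-length functional becomes
    J[φ] = ∫ 19 sqrt(1 + sin^2(θ) (dφ/dθ)^2) dθ.
So L = 19 sqrt(1 + sin^2(θ) φ'^2). Compute
    ∂L/∂φ = 0  (L has no explicit φ dependence),
    ∂L/∂φ' = 19 sin^2(θ) φ' / sqrt(1 + sin^2(θ) φ'^2).
For the candidate φ(θ) = c (constant), φ' = 0, so ∂L/∂φ' evaluated along the candidate vanishes, and ∂L/∂φ is identically zero. Hence
    d/dθ(∂L/∂φ') − ∂L/∂φ = 0
is satisfied. Therefore meridians φ = const are extremals of arc length — they are geodesics on the sphere.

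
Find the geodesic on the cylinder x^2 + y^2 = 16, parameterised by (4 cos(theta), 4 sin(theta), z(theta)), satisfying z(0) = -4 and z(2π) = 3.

Parameterise the cylinder of radius R = 4 as
    r(θ) = (4 cos θ, 4 sin θ, z(θ)).
The arc-length element is
    ds = sqrt(16 + (dz/dθ)^2) dθ,
so the Lagrangian is L = sqrt(16 + z'^2).
L depends on z' only, not on z or θ, so ∂L/∂z = 0 and
    ∂L/∂z' = z' / sqrt(16 + z'^2).
The Euler-Lagrange equation gives
    d/dθ( z' / sqrt(16 + z'^2) ) = 0,
so z' is constant. Integrating once:
    z(θ) = a θ + b,
a helix on the cylinder (a straight line when the cylinder is unrolled). The constants a, b are determined by the endpoint conditions.
With endpoint conditions z(0) = -4 and z(2π) = 3: from z(0) = b we get b = -4, and a·2π + -4 = 3 gives a = 7/(2π), so
    z(θ) = (7/(2π)) θ − 4.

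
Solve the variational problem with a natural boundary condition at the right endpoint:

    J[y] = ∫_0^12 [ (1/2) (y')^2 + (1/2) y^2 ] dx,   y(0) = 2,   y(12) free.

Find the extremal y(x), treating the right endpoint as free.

The Lagrangian L = (1/2) (y')^2 + (1/2) y^2 gives
    ∂L/∂y = 1 y,   ∂L/∂y' = y'.
Euler-Lagrange: y'' − y = 0.
With k = 1, the general solution is
    y(x) = A cosh(x) + B sinh(x).
Fixed left endpoint y(0) = 2 ⇒ A = 2.
The right endpoint x = 12 is free, so the natural (transversality) condition is ∂L/∂y' |_{x=12} = 0, i.e. y'(12) = 0.
Compute y'(x) = A k sinh(k x) + B k cosh(k x), so
    y'(12) = A k sinh(k·12) + B k cosh(k·12) = 0
    ⇒ B = −A tanh(k·12) = − 2 tanh(1·12).
Therefore the extremal is
    y(x) = 2 cosh(1 x) − 2 tanh(1·12) sinh(1 x).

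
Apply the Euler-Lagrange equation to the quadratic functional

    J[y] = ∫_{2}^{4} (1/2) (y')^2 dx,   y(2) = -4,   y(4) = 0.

The Lagrangian is L = (1/2) (y')^2.
Compute ∂L/∂y = 0, ∂L/∂y' = y'.
The Euler-Lagrange equation d/dx(∂L/∂y') − ∂L/∂y = 0 reduces to
    y'' = 0.
Its general solution is
    y(x) = A x + B,
with A, B fixed by the endpoint conditions.
Applying the endpoint conditions y(2) = -4 and y(4) = 0: solve A·2 + B = -4 and A·4 + B = 0. Subtracting gives A(4 − 2) = 0 − -4, so A = 2, and B = -4 − A·2 = -8. Therefore
    y(x) = 2 x - 8.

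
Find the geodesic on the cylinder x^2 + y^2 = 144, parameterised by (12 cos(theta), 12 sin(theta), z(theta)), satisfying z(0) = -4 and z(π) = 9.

Parameterise the cylinder of radius R = 12 as
    r(θ) = (12 cos θ, 12 sin θ, z(θ)).
The arc-length element is
    ds = sqrt(144 + (dz/dθ)^2) dθ,
so the Lagrangian is L = sqrt(144 + z'^2).
L depends on z' only, not on z or θ, so ∂L/∂z = 0 and
    ∂L/∂z' = z' / sqrt(144 + z'^2).
The Euler-Lagrange equation gives
    d/dθ( z' / sqrt(144 + z'^2) ) = 0,
so z' is constant. Integrating once:
    z(θ) = a θ + b,
a helix on the cylinder (a straight line when the cylinder is unrolled). The constants a, b are determined by the endpoint conditions.
With endpoint conditions z(0) = -4 and z(π) = 9: from z(0) = b we get b = -4, and a·π + -4 = 9 gives a = 13/π, so
    z(θ) = (13/π) θ − 4.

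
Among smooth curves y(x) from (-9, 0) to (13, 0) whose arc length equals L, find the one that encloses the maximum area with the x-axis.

Set up the augmented Lagrangian using a multiplier λ for the length constraint:
    F(y, y') = y − λ sqrt(1 + y'^2).
F has no explicit x dependence, so the Beltrami identity yields a first integral
    F − y' ∂F/∂y' = C.
Compute ∂F/∂y' = −λ y' / sqrt(1 + y'^2). Then
    y − λ sqrt(1 + y'^2) + λ y'^2 / sqrt(1 + y'^2) = C
    ⇒  y − λ / sqrt(1 + y'^2) = C.
Solving for y' and integrating gives
    (x − a)^2 + (y − b)^2 = λ^2,
a circular arc of radius λ. The constants a, b are determined by the endpoint conditions y(-9) = y(13) = 0, and λ is fixed implicitly by the length constraint
    ∫_{-9}^{13} sqrt(1 + y'^2) dx = L.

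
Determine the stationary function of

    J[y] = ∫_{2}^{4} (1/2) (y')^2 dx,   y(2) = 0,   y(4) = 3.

The Lagrangian is L = (1/2) (y')^2.
Compute ∂L/∂y = 0, ∂L/∂y' = y'.
The Euler-Lagrange equation d/dx(∂L/∂y') − ∂L/∂y = 0 reduces to
    y'' = 0.
Its general solution is
    y(x) = A x + B,
with A, B fixed by the endpoint conditions.
Applying the endpoint conditions y(2) = 0 and y(4) = 3: solve A·2 + B = 0 and A·4 + B = 3. Subtracting gives A(4 − 2) = 3 − 0, so A = 3/2, and B = 0 − A·2 = -3. Therefore
    y(x) = (3/2) x - 3.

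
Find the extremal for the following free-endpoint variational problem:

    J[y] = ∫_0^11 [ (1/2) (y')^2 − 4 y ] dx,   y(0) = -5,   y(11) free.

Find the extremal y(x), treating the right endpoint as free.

The Lagrangian L = (1/2) (y')^2 − 4 y gives
    ∂L/∂y = −4,   ∂L/∂y' = y'.
Euler-Lagrange: d/dx(y') − (−4) = 0, i.e. y'' + 4 = 0, so
    y(x) = −(4/2) x^2 + C1 x + C2.
Fixed left endpoint y(0) = -5 ⇒ C2 = -5.
The right endpoint x = 11 is free, so the natural (transversality) condition is ∂L/∂y' |_{x=11} = 0, i.e. y'(11) = 0.
Compute y'(x) = −4 x + C1, so y'(11) = −44 + C1 = 0 ⇒ C1 = 44.
Therefore the extremal is
    y(x) = −2 x^2 + 44 x − 5.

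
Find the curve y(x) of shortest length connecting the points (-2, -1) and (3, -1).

Arc-length functional: J[y] = ∫ sqrt(1 + (y')^2) dx.
Lagrangian L = sqrt(1 + (y')^2) has no explicit y dependence, so ∂L/∂y = 0 and the Euler-Lagrange equation gives
    d/dx( y' / sqrt(1 + (y')^2) ) = 0  ⇒  y' / sqrt(1 + (y')^2) = const.
Hence y' is constant, so y(x) is affine.
Fitting the endpoints (-2, -1) and (3, -1):
    slope m = ((-1) − (-1)) / (3 − (-2)) = 0,
    intercept c = (-1) − m·(-2) = -1.
Extremal: y(x) = -1.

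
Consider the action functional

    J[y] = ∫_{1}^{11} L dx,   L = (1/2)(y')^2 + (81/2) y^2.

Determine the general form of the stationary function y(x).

The Lagrangian is L = (1/2)(y')^2 + (81/2) y^2.
∂L/∂y = 81y.
∂L/∂y' = y'.
The Euler-Lagrange equation d/dx(∂L/∂y') − ∂L/∂y = 0 becomes:
    y'' - 81 y = 0
General solution: y(x) = A e^(9x) + B e^(-9x), where A and B are arbitrary constants fixed by the endpoint conditions.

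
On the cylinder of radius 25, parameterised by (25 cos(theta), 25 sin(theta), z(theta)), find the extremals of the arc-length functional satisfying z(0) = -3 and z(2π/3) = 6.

Parameterise the cylinder of radius R = 25 as
    r(θ) = (25 cos θ, 25 sin θ, z(θ)).
The arc-length element is
    ds = sqrt(625 + (dz/dθ)^2) dθ,
so the Lagrangian is L = sqrt(625 + z'^2).
L depends on z' only, not on z or θ, so ∂L/∂z = 0 and
    ∂L/∂z' = z' / sqrt(625 + z'^2).
The Euler-Lagrange equation gives
    d/dθ( z' / sqrt(625 + z'^2) ) = 0,
so z' is constant. Integrating once:
    z(θ) = a θ + b,
a helix on the cylinder (a straight line when the cylinder is unrolled). The constants a, b are determined by the endpoint conditions.
With endpoint conditions z(0) = -3 and z(2π/3) = 6: from z(0) = b we get b = -3, and a·2π/3 + -3 = 6 gives a = 27/(2π), so
    z(θ) = (27/(2π)) θ − 3.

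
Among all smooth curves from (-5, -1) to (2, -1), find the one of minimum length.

Arc-length functional: J[y] = ∫ sqrt(1 + (y')^2) dx.
Lagrangian L = sqrt(1 + (y')^2) has no explicit y dependence, so ∂L/∂y = 0 and the Euler-Lagrange equation gives
    d/dx( y' / sqrt(1 + (y')^2) ) = 0  ⇒  y' / sqrt(1 + (y')^2) = const.
Hence y' is constant, so y(x) is affine.
Fitting the endpoints (-5, -1) and (2, -1):
    slope m = ((-1) − (-1)) / (2 − (-5)) = 0,
    intercept c = (-1) − m·(-5) = -1.
Extremal: y(x) = -1.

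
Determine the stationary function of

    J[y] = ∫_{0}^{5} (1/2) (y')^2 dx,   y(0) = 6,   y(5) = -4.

The Lagrangian is L = (1/2) (y')^2.
Compute ∂L/∂y = 0, ∂L/∂y' = y'.
The Euler-Lagrange equation d/dx(∂L/∂y') − ∂L/∂y = 0 reduces to
    y'' = 0.
Its general solution is
    y(x) = A x + B,
with A, B fixed by the endpoint conditions.
Applying the endpoint conditions y(0) = 6 and y(5) = -4: solve A·0 + B = 6 and A·5 + B = -4. Subtracting gives A(5 − 0) = -4 − 6, so A = -2, and B = 6 − A·0 = 6. Therefore
    y(x) = -2 x + 6.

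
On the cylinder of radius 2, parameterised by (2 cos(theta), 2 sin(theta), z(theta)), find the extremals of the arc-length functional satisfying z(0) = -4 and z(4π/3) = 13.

Parameterise the cylinder of radius R = 2 as
    r(θ) = (2 cos θ, 2 sin θ, z(θ)).
The arc-length element is
    ds = sqrt(4 + (dz/dθ)^2) dθ,
so the Lagrangian is L = sqrt(4 + z'^2).
L depends on z' only, not on z or θ, so ∂L/∂z = 0 and
    ∂L/∂z' = z' / sqrt(4 + z'^2).
The Euler-Lagrange equation gives
    d/dθ( z' / sqrt(4 + z'^2) ) = 0,
so z' is constant. Integrating once:
    z(θ) = a θ + b,
a helix on the cylinder (a straight line when the cylinder is unrolled). The constants a, b are determined by the endpoint conditions.
With endpoint conditions z(0) = -4 and z(4π/3) = 13: from z(0) = b we get b = -4, and a·4π/3 + -4 = 13 gives a = 51/(4π), so
    z(θ) = (51/(4π)) θ − 4.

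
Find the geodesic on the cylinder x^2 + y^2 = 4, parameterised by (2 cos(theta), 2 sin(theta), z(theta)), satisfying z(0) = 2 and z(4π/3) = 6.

Parameterise the cylinder of radius R = 2 as
    r(θ) = (2 cos θ, 2 sin θ, z(θ)).
The arc-length element is
    ds = sqrt(4 + (dz/dθ)^2) dθ,
so the Lagrangian is L = sqrt(4 + z'^2).
L depends on z' only, not on z or θ, so ∂L/∂z = 0 and
    ∂L/∂z' = z' / sqrt(4 + z'^2).
The Euler-Lagrange equation gives
    d/dθ( z' / sqrt(4 + z'^2) ) = 0,
so z' is constant. Integrating once:
    z(θ) = a θ + b,
a helix on the cylinder (a straight line when the cylinder is unrolled). The constants a, b are determined by the endpoint conditions.
With endpoint conditions z(0) = 2 and z(4π/3) = 6: from z(0) = b we get b = 2, and a·4π/3 + 2 = 6 gives a = 3/π, so
    z(θ) = (3/π) θ + 2.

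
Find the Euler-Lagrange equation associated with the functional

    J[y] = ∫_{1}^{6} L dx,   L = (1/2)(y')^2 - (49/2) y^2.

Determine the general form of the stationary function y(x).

The Lagrangian is L = (1/2)(y')^2 - (49/2) y^2.
∂L/∂y = -49y.
∂L/∂y' = y'.
The Euler-Lagrange equation d/dx(∂L/∂y') − ∂L/∂y = 0 becomes:
    y'' + 49 y = 0
General solution: y(x) = A sin(7x) + B cos(7x), where A and B are arbitrary constants fixed by the endpoint conditions.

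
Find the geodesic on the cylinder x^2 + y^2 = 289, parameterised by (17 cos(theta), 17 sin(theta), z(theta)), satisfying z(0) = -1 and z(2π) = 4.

Parameterise the cylinder of radius R = 17 as
    r(θ) = (17 cos θ, 17 sin θ, z(θ)).
The arc-length element is
    ds = sqrt(289 + (dz/dθ)^2) dθ,
so the Lagrangian is L = sqrt(289 + z'^2).
L depends on z' only, not on z or θ, so ∂L/∂z = 0 and
    ∂L/∂z' = z' / sqrt(289 + z'^2).
The Euler-Lagrange equation gives
    d/dθ( z' / sqrt(289 + z'^2) ) = 0,
so z' is constant. Integrating once:
    z(θ) = a θ + b,
a helix on the cylinder (a straight line when the cylinder is unrolled). The constants a, b are determined by the endpoint conditions.
With endpoint conditions z(0) = -1 and z(2π) = 4: from z(0) = b we get b = -1, and a·2π + -1 = 4 gives a = 5/(2π), so
    z(θ) = (5/(2π)) θ − 1.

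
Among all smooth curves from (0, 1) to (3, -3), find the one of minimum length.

Arc-length functional: J[y] = ∫ sqrt(1 + (y')^2) dx.
Lagrangian L = sqrt(1 + (y')^2) has no explicit y dependence, so ∂L/∂y = 0 and the Euler-Lagrange equation gives
    d/dx( y' / sqrt(1 + (y')^2) ) = 0  ⇒  y' / sqrt(1 + (y')^2) = const.
Hence y' is constant, so y(x) is affine.
Fitting the endpoints (0, 1) and (3, -3):
    slope m = ((-3) − 1) / (3 − 0) = -4/3,
    intercept c = 1 − m·0 = 1.
Extremal: y(x) = (-4/3) x + 1.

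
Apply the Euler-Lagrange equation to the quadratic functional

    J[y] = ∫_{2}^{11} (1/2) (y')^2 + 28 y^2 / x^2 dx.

The Lagrangian is L = (1/2) (y')^2 + 28 y^2 / x^2.
Compute ∂L/∂y = 56y/x^2, ∂L/∂y' = y'.
The Euler-Lagrange equation d/dx(∂L/∂y') − ∂L/∂y = 0 reduces to
    y'' − 56/x^2 · y = 0  (x > 0).
Its general solution is
    y(x) = A x^8 + B x^(-7),
with A, B fixed by the endpoint conditions.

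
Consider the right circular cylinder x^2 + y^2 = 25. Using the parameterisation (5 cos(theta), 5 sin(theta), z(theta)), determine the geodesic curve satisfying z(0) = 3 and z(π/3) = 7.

Parameterise the cylinder of radius R = 5 as
    r(θ) = (5 cos θ, 5 sin θ, z(θ)).
The arc-length element is
    ds = sqrt(25 + (dz/dθ)^2) dθ,
so the Lagrangian is L = sqrt(25 + z'^2).
L depends on z' only, not on z or θ, so ∂L/∂z = 0 and
    ∂L/∂z' = z' / sqrt(25 + z'^2).
The Euler-Lagrange equation gives
    d/dθ( z' / sqrt(25 + z'^2) ) = 0,
so z' is constant. Integrating once:
    z(θ) = a θ + b,
a helix on the cylinder (a straight line when the cylinder is unrolled). The constants a, b are determined by the endpoint conditions.
With endpoint conditions z(0) = 3 and z(π/3) = 7: from z(0) = b we get b = 3, and a·π/3 + 3 = 7 gives a = 12/π, so
    z(θ) = (12/π) θ + 3.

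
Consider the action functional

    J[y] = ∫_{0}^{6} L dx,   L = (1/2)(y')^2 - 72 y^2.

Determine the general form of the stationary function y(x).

The Lagrangian is L = (1/2)(y')^2 - 72 y^2.
∂L/∂y = -144y.
∂L/∂y' = y'.
The Euler-Lagrange equation d/dx(∂L/∂y') − ∂L/∂y = 0 becomes:
    y'' + 144 y = 0
General solution: y(x) = A sin(12x) + B cos(12x), where A and B are arbitrary constants fixed by the endpoint conditions.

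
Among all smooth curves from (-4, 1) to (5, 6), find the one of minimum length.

Arc-length functional: J[y] = ∫ sqrt(1 + (y')^2) dx.
Lagrangian L = sqrt(1 + (y')^2) has no explicit y dependence, so ∂L/∂y = 0 and the Euler-Lagrange equation gives
    d/dx( y' / sqrt(1 + (y')^2) ) = 0  ⇒  y' / sqrt(1 + (y')^2) = const.
Hence y' is constant, so y(x) is affine.
Fitting the endpoints (-4, 1) and (5, 6):
    slope m = (6 − 1) / (5 − (-4)) = 5/9,
    intercept c = 1 − m·(-4) = 29/9.
Extremal: y(x) = (5/9) x + 29/9.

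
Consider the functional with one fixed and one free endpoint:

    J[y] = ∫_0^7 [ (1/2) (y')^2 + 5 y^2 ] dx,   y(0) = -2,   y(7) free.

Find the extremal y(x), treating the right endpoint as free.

The Lagrangian L = (1/2) (y')^2 + 5 y^2 gives
    ∂L/∂y = 10 y,   ∂L/∂y' = y'.
Euler-Lagrange: y'' − 10 y = 0.
With k = sqrt(10), the general solution is
    y(x) = A cosh(sqrt(10) x) + B sinh(sqrt(10) x).
Fixed left endpoint y(0) = -2 ⇒ A = -2.
The right endpoint x = 7 is free, so the natural (transversality) condition is ∂L/∂y' |_{x=7} = 0, i.e. y'(7) = 0.
Compute y'(x) = A k sinh(k x) + B k cosh(k x), so
    y'(7) = A k sinh(k·7) + B k cosh(k·7) = 0
    ⇒ B = −A tanh(k·7) = 2 tanh(sqrt(10)·7).
Therefore the extremal is
    y(x) = −2 cosh(sqrt(10) x) + 2 tanh(sqrt(10)·7) sinh(sqrt(10) x).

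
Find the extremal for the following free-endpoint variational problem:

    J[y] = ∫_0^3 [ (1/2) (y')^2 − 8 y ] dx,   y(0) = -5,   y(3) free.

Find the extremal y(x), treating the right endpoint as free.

The Lagrangian L = (1/2) (y')^2 − 8 y gives
    ∂L/∂y = −8,   ∂L/∂y' = y'.
Euler-Lagrange: d/dx(y') − (−8) = 0, i.e. y'' + 8 = 0, so
    y(x) = −(8/2) x^2 + C1 x + C2.
Fixed left endpoint y(0) = -5 ⇒ C2 = -5.
The right endpoint x = 3 is free, so the natural (transversality) condition is ∂L/∂y' |_{x=3} = 0, i.e. y'(3) = 0.
Compute y'(x) = −8 x + C1, so y'(3) = −24 + C1 = 0 ⇒ C1 = 24.
Therefore the extremal is
    y(x) = −4 x^2 + 24 x − 5.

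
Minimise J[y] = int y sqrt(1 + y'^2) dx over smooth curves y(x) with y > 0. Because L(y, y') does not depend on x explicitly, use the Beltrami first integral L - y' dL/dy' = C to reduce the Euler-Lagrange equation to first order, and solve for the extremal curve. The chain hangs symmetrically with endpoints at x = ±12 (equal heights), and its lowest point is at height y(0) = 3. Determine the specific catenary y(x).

The Lagrangian L(y, y') = y sqrt(1 + y'^2) has no explicit x dependence, so the Beltrami identity applies:
    L − y' ∂L/∂y' = C.
Compute ∂L/∂y' = y · y' / sqrt(1 + y'^2). Then
    L − y' ∂L/∂y'
    = y sqrt(1 + y'^2) − y · y'^2 / sqrt(1 + y'^2)
    = y (1 + y'^2 − y'^2) / sqrt(1 + y'^2)
    = y / sqrt(1 + y'^2) = C.
Squaring gives y^2 = C^2 (1 + y'^2), i.e.
    y'^2 = y^2 / C^2 − 1.
Separating variables,
    dy / sqrt(y^2 − C^2) = dx / C,
and integrating gives arccosh(y / C) = (x − a)/C, so
    y(x) = C cosh((x − a)/C),
the catenary. The constants C and a are fixed by the two endpoint conditions (and, for the hanging-chain problem, the length constraint selects C).
Now fit the given data. The endpoints x = ±12 are symmetric at equal height, so the catenary is even about its minimum: a = 0 and y(x) = C cosh(x/C). The lowest point is y(0) = C cosh(0) = C, and we are told y(0) = 3, so C = 3. Therefore
    y(x) = 3 cosh(x/3),
and at the endpoints
    y(±12) = 3 cosh(12/3).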